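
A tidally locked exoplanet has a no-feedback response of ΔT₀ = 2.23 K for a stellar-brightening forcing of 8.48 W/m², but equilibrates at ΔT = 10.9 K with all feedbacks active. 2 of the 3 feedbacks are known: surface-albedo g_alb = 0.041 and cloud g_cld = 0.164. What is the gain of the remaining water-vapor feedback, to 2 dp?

0.59

Amplification A = ΔT/ΔT₀ = 10.9/2.23 = 4.888.
Total gain g = 1 − 1/A = 1 − 1/4.888 = 0.7954.
Known gains sum to 0.041 + 0.164 = 0.205.
g_wv = 0.7954 − 0.205 = 0.59.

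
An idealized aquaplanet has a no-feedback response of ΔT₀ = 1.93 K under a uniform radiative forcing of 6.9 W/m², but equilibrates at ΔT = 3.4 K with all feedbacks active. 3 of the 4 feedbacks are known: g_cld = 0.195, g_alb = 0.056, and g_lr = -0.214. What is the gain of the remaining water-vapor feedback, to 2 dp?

0.40

Amplification A = ΔT/ΔT₀ = 3.4/1.93 = 1.762.
Total gain g = 1 − 1/A = 1 − 1/1.762 = 0.4325.
Known gains sum to 0.195 + 0.056 − 0.214 = 0.037.
g_wv = 0.4325 − 0.037 = 0.40.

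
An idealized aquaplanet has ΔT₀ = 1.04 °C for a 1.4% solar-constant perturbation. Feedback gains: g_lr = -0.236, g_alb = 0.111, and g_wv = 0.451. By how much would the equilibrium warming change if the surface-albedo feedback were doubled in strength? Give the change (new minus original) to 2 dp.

Original: g = 0.326, ΔT = 1.04/(1−0.326) = 1.5430 °C.
With doubled surface-albedo: g' = 0.437, ΔT' = 1.04/(1−0.437) = 1.8472 °C.
Change = 1.8472 − 1.5430 = 0.30 °C.

0.30 °C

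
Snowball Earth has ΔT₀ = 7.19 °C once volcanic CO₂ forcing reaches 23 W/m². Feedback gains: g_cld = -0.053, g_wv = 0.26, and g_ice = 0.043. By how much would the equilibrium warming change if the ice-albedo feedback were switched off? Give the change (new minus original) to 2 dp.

-0.52 °C

Original: g = 0.25, ΔT = 7.19/(1−0.25) = 9.5867 °C.
Without ice-albedo: g' = 0.207, ΔT' = 7.19/(1−0.207) = 9.0668 °C.
Change = 9.0668 − 9.5867 = -0.52 °C.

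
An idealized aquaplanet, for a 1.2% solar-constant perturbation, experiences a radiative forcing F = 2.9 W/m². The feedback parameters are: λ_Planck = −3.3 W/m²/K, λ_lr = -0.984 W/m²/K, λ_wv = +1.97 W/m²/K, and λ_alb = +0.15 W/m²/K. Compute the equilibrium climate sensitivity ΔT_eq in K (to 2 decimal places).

Net feedback parameter λ = (−3.3) + (-0.984) + (+1.97) + (+0.15) = -2.164 W/m²/K.
ΔT = −F/λ = −2.9/(-2.164) = 1.34 K.

1.34 K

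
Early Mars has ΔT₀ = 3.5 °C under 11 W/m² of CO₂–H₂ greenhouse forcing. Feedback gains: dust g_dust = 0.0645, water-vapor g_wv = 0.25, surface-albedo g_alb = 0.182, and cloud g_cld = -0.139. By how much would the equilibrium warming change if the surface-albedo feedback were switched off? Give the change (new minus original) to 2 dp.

-1.20 °C

Original: g = 0.3575, ΔT = 3.5/(1−0.3575) = 5.4475 °C.
Without surface-albedo: g' = 0.1755, ΔT' = 3.5/(1−0.1755) = 4.2450 °C.
Change = 4.2450 − 5.4475 = -1.20 °C.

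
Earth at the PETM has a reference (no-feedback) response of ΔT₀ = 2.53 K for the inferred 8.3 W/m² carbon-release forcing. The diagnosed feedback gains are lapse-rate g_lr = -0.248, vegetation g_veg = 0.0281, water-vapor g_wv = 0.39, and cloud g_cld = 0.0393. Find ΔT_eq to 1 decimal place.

Total gain g = -0.248 + 0.0281 + 0.39 + 0.0393 = 0.2094.
Amplification A = 1/(1 − 0.2094) = 1.265.
ΔT = 2.53 × 1.265 = 3.2 K.

3.2 K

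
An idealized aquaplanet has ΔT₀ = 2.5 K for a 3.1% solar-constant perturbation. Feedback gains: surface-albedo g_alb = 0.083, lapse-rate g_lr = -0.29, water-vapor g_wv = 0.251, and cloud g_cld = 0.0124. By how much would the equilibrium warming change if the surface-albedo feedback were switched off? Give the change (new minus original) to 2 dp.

Original: g = 0.0564, ΔT = 2.5/(1−0.0564) = 2.6494 K.
Without surface-albedo: g' = -0.0266, ΔT' = 2.5/(1+0.0266) = 2.4352 K.
Change = 2.4352 − 2.6494 = -0.21 K.

-0.21 K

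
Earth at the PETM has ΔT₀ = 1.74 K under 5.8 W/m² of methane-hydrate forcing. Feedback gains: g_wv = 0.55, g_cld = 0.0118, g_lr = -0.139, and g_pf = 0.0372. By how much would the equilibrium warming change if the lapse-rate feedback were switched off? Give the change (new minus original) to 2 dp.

Original: g = 0.46, ΔT = 1.74/(1−0.46) = 3.2222 K.
Without lapse-rate: g' = 0.599, ΔT' = 1.74/(1−0.599) = 4.3392 K.
Change = 4.3392 − 3.2222 = 1.12 K.

1.12 K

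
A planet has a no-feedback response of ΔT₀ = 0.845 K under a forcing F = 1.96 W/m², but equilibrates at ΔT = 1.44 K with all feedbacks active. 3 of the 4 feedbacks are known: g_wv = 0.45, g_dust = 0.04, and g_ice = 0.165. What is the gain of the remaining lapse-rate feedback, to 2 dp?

Amplification A = ΔT/ΔT₀ = 1.44/0.845 = 1.704.
Total gain g = 1 − 1/A = 1 − 1/1.704 = 0.4131.
Known gains sum to 0.45 + 0.04 + 0.165 = 0.655.
g_lr = 0.4131 − 0.655 = -0.24.

-0.24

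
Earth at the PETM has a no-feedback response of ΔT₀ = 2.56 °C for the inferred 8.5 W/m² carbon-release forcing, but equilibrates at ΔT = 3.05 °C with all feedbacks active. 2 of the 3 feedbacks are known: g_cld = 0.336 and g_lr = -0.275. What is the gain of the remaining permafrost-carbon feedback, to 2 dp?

0.10

Amplification A = ΔT/ΔT₀ = 3.05/2.56 = 1.191.
Total gain g = 1 − 1/A = 1 − 1/1.191 = 0.1604.
Known gains sum to 0.336 − 0.275 = 0.061.
g_pf = 0.1604 − 0.061 = 0.10.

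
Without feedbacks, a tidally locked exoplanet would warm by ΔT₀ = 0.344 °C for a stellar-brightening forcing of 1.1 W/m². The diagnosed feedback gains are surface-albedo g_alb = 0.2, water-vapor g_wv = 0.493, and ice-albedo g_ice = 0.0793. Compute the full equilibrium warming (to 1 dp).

Total gain g = 0.2 + 0.493 + 0.0793 = 0.7723.
Amplification A = 1/(1 − 0.7723) = 4.392.
ΔT = 0.344 × 4.392 = 1.5 °C.

1.5 °C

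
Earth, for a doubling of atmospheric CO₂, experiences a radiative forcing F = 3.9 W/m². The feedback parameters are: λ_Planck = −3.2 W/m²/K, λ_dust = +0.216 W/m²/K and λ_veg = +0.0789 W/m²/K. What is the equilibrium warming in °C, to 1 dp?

1.3 °C

Net feedback parameter λ = (−3.2) + (+0.216) + (+0.0789) = -2.9051 W/m²/K.
ΔT = −F/λ = −3.9/(-2.9051) = 1.3 °C.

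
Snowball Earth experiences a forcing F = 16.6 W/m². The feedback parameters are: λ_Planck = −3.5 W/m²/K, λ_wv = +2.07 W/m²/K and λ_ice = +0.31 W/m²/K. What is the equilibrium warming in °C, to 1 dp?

Net feedback parameter λ = (−3.5) + (+2.07) + (+0.31) = -1.12 W/m²/K.
ΔT = −F/λ = −16.6/(-1.12) = 14.8 °C.

14.8 °C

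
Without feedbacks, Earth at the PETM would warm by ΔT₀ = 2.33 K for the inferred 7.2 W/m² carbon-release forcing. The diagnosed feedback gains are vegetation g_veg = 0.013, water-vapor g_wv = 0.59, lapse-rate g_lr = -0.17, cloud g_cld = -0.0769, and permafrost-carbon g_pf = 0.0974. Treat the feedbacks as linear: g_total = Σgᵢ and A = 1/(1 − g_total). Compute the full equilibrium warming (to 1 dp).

Total gain g = 0.013 + 0.59 − 0.17 − 0.0769 + 0.0974 = 0.4535.
Amplification A = 1/(1 − 0.4535) = 1.83.
ΔT = 2.33 × 1.83 = 4.3 K.

4.3 K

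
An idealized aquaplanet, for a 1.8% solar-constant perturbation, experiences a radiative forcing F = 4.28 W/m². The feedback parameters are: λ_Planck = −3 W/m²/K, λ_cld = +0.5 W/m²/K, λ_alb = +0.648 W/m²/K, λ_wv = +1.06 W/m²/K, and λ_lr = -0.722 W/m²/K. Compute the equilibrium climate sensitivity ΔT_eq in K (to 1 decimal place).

2.8 K

Net feedback parameter λ = (−3) + (+0.5) + (+0.648) + (+1.06) + (-0.722) = -1.514 W/m²/K.
ΔT = −F/λ = −4.28/(-1.514) = 2.8 K.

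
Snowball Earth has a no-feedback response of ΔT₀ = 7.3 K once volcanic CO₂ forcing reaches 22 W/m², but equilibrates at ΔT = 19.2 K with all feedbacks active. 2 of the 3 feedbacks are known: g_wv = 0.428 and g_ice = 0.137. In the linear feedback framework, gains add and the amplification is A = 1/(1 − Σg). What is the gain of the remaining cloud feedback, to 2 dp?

Amplification A = ΔT/ΔT₀ = 19.2/7.3 = 2.63.
Total gain g = 1 − 1/A = 1 − 1/2.63 = 0.6198.
Known gains sum to 0.428 + 0.137 = 0.565.
g_cld = 0.6198 − 0.565 = 0.05.

0.05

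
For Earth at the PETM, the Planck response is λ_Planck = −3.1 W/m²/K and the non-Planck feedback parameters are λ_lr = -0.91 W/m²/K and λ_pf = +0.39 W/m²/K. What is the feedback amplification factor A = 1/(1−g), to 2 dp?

0.86

Convert to gains: g_lr = -0.91/3.1 = -0.2935; g_pf = 0.39/3.1 = 0.1258.
Total gain g = -0.1677.
A = 1/(1 + 0.1677) = 0.86.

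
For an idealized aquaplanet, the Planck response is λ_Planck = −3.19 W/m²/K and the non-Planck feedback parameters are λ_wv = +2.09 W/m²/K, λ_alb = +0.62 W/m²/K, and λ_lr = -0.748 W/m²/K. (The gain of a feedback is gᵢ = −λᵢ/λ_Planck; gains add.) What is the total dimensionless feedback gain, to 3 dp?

Convert to gains: g_wv = 2.09/3.19 = 0.6552; g_alb = 0.62/3.19 = 0.1944; g_lr = -0.748/3.19 = -0.2345.
Total gain g = 0.6151.

0.615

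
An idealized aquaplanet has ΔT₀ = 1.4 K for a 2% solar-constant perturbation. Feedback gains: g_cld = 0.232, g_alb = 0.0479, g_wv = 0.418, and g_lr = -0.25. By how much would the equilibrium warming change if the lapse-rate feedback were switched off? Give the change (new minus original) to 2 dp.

2.10 K

Original: g = 0.4479, ΔT = 1.4/(1−0.4479) = 2.5358 K.
Without lapse-rate: g' = 0.6979, ΔT' = 1.4/(1−0.6979) = 4.6342 K.
Change = 4.6342 − 2.5358 = 2.10 K.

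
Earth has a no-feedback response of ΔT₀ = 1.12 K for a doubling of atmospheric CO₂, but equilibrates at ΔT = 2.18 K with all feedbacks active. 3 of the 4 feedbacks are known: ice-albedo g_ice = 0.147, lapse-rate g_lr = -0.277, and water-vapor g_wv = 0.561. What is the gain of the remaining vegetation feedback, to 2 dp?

Amplification A = ΔT/ΔT₀ = 2.18/1.12 = 1.946.
Total gain g = 1 − 1/A = 1 − 1/1.946 = 0.4861.
Known gains sum to 0.147 − 0.277 + 0.561 = 0.431.
g_veg = 0.4861 − 0.431 = 0.06.

0.06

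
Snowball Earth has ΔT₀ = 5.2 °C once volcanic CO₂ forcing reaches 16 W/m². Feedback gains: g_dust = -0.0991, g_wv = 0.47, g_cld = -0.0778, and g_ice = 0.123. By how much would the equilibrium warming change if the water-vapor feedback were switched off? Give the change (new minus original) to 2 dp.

-3.97 °C

Original: g = 0.4161, ΔT = 5.2/(1−0.4161) = 8.9056 °C.
Without water-vapor: g' = -0.0539, ΔT' = 5.2/(1+0.0539) = 4.9341 °C.
Change = 4.9341 − 8.9056 = -3.97 °C.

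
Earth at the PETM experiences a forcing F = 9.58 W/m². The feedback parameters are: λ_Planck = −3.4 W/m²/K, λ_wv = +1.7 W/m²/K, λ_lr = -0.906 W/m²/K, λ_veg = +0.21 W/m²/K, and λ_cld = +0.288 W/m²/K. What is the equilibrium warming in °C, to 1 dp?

Net feedback parameter λ = (−3.4) + (+1.7) + (-0.906) + (+0.21) + (+0.288) = -2.108 W/m²/K.
ΔT = −F/λ = −9.58/(-2.108) = 4.5 °C.

4.5 °C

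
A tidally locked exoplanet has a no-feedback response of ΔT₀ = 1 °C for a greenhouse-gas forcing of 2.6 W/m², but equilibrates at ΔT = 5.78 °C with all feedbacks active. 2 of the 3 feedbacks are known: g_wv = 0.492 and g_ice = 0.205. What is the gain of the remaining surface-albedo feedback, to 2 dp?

0.13

Amplification A = ΔT/ΔT₀ = 5.78/1 = 5.78.
Total gain g = 1 − 1/A = 1 − 1/5.78 = 0.827.
Known gains sum to 0.492 + 0.205 = 0.697.
g_alb = 0.827 − 0.697 = 0.13.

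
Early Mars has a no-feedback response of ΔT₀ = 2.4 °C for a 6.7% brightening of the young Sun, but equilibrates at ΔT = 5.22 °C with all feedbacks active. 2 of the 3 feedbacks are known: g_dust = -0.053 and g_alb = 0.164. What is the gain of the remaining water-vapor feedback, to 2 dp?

0.43

Amplification A = ΔT/ΔT₀ = 5.22/2.4 = 2.175.
Total gain g = 1 − 1/A = 1 − 1/2.175 = 0.5402.
Known gains sum to -0.053 + 0.164 = 0.111.
g_wv = 0.5402 − 0.111 = 0.43.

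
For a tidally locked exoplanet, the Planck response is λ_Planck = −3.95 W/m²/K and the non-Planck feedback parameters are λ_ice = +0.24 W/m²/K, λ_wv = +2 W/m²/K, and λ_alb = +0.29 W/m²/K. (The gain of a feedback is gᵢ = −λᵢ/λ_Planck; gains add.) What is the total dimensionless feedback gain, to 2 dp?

0.64

Convert to gains: g_ice = 0.24/3.95 = 0.06076; g_wv = 2/3.95 = 0.5063; g_alb = 0.29/3.95 = 0.07342.
Total gain g = 0.64048.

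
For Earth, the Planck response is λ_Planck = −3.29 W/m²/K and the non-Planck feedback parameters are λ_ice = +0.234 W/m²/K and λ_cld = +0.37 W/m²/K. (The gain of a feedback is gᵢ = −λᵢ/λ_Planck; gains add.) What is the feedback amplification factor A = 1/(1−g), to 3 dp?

Convert to gains: g_ice = 0.234/3.29 = 0.07112; g_cld = 0.37/3.29 = 0.1125.
Total gain g = 0.18362.
A = 1/(1 − 0.18362) = 1.225.

1.225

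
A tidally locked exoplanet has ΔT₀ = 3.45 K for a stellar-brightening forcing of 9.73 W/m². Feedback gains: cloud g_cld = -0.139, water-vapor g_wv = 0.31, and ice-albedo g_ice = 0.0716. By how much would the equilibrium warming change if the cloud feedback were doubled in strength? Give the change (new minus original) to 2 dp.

Original: g = 0.2426, ΔT = 3.45/(1−0.2426) = 4.5551 K.
With doubled cloud: g' = 0.1036, ΔT' = 3.45/(1−0.1036) = 3.8487 K.
Change = 3.8487 − 4.5551 = -0.71 K.

-0.71 K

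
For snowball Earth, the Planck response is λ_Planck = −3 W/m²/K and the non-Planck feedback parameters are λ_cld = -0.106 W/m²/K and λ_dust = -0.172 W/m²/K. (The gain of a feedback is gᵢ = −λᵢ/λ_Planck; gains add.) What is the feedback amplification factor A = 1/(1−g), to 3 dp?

0.915

Convert to gains: g_cld = -0.106/3 = -0.03533; g_dust = -0.172/3 = -0.05733.
Total gain g = -0.09266.
A = 1/(1 + 0.09266) = 0.915.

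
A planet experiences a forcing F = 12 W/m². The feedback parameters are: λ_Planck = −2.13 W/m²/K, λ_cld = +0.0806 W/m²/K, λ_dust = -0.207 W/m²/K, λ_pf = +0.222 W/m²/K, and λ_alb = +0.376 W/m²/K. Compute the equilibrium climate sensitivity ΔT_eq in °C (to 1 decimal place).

7.2 °C

Net feedback parameter λ = (−2.13) + (+0.0806) + (-0.207) + (+0.222) + (+0.376) = -1.6584 W/m²/K.
ΔT = −F/λ = −12/(-1.6584) = 7.2 °C.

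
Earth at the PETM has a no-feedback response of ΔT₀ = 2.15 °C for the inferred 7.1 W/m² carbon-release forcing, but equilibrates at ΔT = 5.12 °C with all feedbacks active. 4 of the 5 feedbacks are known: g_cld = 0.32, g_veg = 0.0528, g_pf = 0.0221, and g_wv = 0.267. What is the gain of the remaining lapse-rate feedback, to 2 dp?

-0.08

Amplification A = ΔT/ΔT₀ = 5.12/2.15 = 2.381.
Total gain g = 1 − 1/A = 1 − 1/2.381 = 0.58.
Known gains sum to 0.32 + 0.0528 + 0.0221 + 0.267 = 0.6619.
g_lr = 0.58 − 0.6619 = -0.08.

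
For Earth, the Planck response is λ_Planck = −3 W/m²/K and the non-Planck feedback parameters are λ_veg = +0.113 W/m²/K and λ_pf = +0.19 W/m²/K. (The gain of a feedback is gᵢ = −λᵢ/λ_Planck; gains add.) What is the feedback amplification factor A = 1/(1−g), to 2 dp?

Convert to gains: g_veg = 0.113/3 = 0.03767; g_pf = 0.19/3 = 0.06333.
Total gain g = 0.101.
A = 1/(1 − 0.101) = 1.11.

1.11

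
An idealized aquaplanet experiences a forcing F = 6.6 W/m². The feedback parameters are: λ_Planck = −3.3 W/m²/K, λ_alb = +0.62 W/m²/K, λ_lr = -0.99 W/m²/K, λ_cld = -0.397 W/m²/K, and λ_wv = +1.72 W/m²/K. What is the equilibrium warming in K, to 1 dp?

2.8 K

Net feedback parameter λ = (−3.3) + (+0.62) + (-0.99) + (-0.397) + (+1.72) = -2.347 W/m²/K.
ΔT = −F/λ = −6.6/(-2.347) = 2.8 K.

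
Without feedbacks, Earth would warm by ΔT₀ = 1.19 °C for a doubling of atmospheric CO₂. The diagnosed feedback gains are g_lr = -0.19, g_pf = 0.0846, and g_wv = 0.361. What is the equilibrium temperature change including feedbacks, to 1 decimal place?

Total gain g = -0.19 + 0.0846 + 0.361 = 0.2556.
Amplification A = 1/(1 − 0.2556) = 1.343.
ΔT = 1.19 × 1.343 = 1.6 °C.

1.6 °C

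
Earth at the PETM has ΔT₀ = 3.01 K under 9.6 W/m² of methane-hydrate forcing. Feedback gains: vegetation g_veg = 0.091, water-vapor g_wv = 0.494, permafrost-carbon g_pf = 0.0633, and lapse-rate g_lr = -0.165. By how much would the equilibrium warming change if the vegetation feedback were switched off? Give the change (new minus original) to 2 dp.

-0.87 K

Original: g = 0.4833, ΔT = 3.01/(1−0.4833) = 5.8254 K.
Without vegetation: g' = 0.3923, ΔT' = 3.01/(1−0.3923) = 4.9531 K.
Change = 4.9531 − 5.8254 = -0.87 K.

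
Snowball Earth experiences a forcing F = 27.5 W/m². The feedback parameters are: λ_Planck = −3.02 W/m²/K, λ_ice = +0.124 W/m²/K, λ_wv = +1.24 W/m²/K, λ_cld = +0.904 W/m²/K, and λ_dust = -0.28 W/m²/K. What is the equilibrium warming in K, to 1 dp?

Net feedback parameter λ = (−3.02) + (+0.124) + (+1.24) + (+0.904) + (-0.28) = -1.032 W/m²/K.
ΔT = −F/λ = −27.5/(-1.032) = 26.6 K.

26.6 K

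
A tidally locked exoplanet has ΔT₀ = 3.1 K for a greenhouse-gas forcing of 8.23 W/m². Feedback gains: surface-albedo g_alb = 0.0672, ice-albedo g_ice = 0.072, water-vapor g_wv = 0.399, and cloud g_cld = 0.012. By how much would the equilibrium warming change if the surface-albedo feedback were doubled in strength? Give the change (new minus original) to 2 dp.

1.21 K

Original: g = 0.5502, ΔT = 3.1/(1−0.5502) = 6.8920 K.
With doubled surface-albedo: g' = 0.6174, ΔT' = 3.1/(1−0.6174) = 8.1025 K.
Change = 8.1025 − 6.8920 = 1.21 K.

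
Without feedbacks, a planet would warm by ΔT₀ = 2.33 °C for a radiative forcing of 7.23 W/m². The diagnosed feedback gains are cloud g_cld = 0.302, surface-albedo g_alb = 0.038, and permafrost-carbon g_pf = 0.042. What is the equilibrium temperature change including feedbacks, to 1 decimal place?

3.8 °C

Total gain g = 0.302 + 0.038 + 0.042 = 0.382.
Amplification A = 1/(1 − 0.382) = 1.618.
ΔT = 2.33 × 1.618 = 3.8 °C.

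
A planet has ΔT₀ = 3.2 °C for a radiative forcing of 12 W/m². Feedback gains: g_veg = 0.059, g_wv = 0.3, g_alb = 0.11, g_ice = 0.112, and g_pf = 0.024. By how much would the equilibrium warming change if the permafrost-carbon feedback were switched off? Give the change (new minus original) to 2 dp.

-0.46 °C

Original: g = 0.605, ΔT = 3.2/(1−0.605) = 8.1013 °C.
Without permafrost-carbon: g' = 0.581, ΔT' = 3.2/(1−0.581) = 7.6372 °C.
Change = 7.6372 − 8.1013 = -0.46 °C.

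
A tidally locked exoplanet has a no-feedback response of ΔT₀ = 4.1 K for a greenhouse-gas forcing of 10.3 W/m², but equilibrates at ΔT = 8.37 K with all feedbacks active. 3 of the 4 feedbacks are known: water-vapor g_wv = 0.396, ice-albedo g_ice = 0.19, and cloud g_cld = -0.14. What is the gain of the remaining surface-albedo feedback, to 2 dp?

0.06

Amplification A = ΔT/ΔT₀ = 8.37/4.1 = 2.041.
Total gain g = 1 − 1/A = 1 − 1/2.041 = 0.51.
Known gains sum to 0.396 + 0.19 − 0.14 = 0.446.
g_alb = 0.51 − 0.446 = 0.06.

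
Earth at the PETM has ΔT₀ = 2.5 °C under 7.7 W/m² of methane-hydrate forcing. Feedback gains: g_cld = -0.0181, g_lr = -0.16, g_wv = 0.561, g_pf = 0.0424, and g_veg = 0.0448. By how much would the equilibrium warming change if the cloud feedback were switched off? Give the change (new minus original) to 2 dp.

0.17 °C

Original: g = 0.4701, ΔT = 2.5/(1−0.4701) = 4.7179 °C.
Without cloud: g' = 0.4882, ΔT' = 2.5/(1−0.4882) = 4.8847 °C.
Change = 4.8847 − 4.7179 = 0.17 °C.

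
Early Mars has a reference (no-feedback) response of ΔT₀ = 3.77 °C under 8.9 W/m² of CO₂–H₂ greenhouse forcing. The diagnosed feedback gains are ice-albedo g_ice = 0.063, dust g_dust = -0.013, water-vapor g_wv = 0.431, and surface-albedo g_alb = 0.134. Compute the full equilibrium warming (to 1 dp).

9.8 °C

Total gain g = 0.063 − 0.013 + 0.431 + 0.134 = 0.615.
Amplification A = 1/(1 − 0.615) = 2.597.
ΔT = 3.77 × 2.597 = 9.8 °C.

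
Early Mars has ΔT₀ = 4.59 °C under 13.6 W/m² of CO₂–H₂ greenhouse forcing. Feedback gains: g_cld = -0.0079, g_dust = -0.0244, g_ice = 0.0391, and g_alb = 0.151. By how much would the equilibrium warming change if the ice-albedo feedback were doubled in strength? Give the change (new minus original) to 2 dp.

0.27 °C

Original: g = 0.1578, ΔT = 4.59/(1−0.1578) = 5.4500 °C.
With doubled ice-albedo: g' = 0.1969, ΔT' = 4.59/(1−0.1969) = 5.7154 °C.
Change = 5.7154 − 5.4500 = 0.27 °C.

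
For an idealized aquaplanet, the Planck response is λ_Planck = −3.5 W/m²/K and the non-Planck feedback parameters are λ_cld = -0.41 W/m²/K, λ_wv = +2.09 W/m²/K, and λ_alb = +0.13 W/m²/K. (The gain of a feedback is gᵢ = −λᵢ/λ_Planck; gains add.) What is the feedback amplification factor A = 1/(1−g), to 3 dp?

Convert to gains: g_cld = -0.41/3.5 = -0.1171; g_wv = 2.09/3.5 = 0.5971; g_alb = 0.13/3.5 = 0.03714.
Total gain g = 0.51714.
A = 1/(1 − 0.51714) = 2.071.

2.071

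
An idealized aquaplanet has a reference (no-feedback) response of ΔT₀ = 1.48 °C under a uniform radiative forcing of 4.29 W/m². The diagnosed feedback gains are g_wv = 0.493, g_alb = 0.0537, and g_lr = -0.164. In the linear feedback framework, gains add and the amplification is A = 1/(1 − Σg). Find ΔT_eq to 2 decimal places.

Total gain g = 0.493 + 0.0537 − 0.164 = 0.3827.
Amplification A = 1/(1 − 0.3827) = 1.62.
ΔT = 1.48 × 1.62 = 2.40 °C.

2.40 °C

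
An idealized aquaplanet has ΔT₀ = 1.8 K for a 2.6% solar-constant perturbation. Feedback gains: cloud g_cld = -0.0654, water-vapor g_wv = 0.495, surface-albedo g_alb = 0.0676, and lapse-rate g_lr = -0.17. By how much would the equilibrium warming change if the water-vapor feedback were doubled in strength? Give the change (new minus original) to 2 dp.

Original: g = 0.3272, ΔT = 1.8/(1−0.3272) = 2.6754 K.
With doubled water-vapor: g' = 0.8222, ΔT' = 1.8/(1−0.8222) = 10.1237 K.
Change = 10.1237 − 2.6754 = 7.45 K.

7.45 K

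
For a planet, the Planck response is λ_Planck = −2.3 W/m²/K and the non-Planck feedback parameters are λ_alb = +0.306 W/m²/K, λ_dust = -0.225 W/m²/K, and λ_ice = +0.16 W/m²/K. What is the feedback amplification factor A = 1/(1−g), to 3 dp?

Convert to gains: g_alb = 0.306/2.3 = 0.133; g_dust = -0.225/2.3 = -0.09783; g_ice = 0.16/2.3 = 0.06957.
Total gain g = 0.10474.
A = 1/(1 − 0.10474) = 1.117.

1.117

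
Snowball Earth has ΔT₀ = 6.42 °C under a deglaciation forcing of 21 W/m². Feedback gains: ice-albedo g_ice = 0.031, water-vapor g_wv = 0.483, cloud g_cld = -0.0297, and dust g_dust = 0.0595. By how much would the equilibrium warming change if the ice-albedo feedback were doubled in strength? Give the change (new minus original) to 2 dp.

Original: g = 0.5438, ΔT = 6.42/(1−0.5438) = 14.0728 °C.
With doubled ice-albedo: g' = 0.5748, ΔT' = 6.42/(1−0.5748) = 15.0988 °C.
Change = 15.0988 − 14.0728 = 1.03 °C.

1.03 °C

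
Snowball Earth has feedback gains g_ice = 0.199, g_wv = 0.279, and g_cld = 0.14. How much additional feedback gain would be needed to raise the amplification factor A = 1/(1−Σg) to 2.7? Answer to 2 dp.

0.01

Current total gain = 0.618.
Target gain for A = 2.7: g* = 1 − 1/2.7 = 0.6296.
Additional gain needed = 0.6296 − 0.618 = 0.01.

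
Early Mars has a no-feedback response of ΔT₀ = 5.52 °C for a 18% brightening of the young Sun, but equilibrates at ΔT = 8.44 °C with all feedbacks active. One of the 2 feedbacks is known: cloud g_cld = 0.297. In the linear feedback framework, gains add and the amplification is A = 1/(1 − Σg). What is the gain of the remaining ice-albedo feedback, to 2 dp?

0.05

Amplification A = ΔT/ΔT₀ = 8.44/5.52 = 1.529.
Total gain g = 1 − 1/A = 1 − 1/1.529 = 0.346.
The known gain is 0.297.
g_ice = 0.346 − 0.297 = 0.05.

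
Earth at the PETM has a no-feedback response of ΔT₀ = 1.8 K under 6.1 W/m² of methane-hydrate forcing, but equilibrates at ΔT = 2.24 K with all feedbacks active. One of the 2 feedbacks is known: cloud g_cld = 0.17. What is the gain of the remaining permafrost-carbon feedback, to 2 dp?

Amplification A = ΔT/ΔT₀ = 2.24/1.8 = 1.244.
Total gain g = 1 − 1/A = 1 − 1/1.244 = 0.1961.
The known gain is 0.17.
g_pf = 0.1961 − 0.17 = 0.03.

0.03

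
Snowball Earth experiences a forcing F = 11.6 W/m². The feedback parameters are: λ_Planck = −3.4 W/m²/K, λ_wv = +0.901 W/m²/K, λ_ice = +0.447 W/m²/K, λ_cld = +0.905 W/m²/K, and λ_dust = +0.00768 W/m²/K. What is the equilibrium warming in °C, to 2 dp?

Net feedback parameter λ = (−3.4) + (+0.901) + (+0.447) + (+0.905) + (+0.00768) = -1.13932 W/m²/K.
ΔT = −F/λ = −11.6/(-1.13932) = 10.18 °C.

10.18 °C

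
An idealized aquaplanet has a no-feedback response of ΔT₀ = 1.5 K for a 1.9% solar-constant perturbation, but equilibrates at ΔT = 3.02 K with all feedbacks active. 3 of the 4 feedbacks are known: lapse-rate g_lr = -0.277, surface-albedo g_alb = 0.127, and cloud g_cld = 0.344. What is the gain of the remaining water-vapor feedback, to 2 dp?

0.31

Amplification A = ΔT/ΔT₀ = 3.02/1.5 = 2.013.
Total gain g = 1 − 1/A = 1 − 1/2.013 = 0.5032.
Known gains sum to -0.277 + 0.127 + 0.344 = 0.194.
g_wv = 0.5032 − 0.194 = 0.31.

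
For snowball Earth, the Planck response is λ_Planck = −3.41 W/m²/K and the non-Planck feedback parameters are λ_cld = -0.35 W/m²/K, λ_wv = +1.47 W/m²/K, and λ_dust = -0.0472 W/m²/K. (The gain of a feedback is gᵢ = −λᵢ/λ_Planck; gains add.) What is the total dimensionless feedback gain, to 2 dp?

Convert to gains: g_cld = -0.35/3.41 = -0.1026; g_wv = 1.47/3.41 = 0.4311; g_dust = -0.0472/3.41 = -0.01384.
Total gain g = 0.31466.

0.31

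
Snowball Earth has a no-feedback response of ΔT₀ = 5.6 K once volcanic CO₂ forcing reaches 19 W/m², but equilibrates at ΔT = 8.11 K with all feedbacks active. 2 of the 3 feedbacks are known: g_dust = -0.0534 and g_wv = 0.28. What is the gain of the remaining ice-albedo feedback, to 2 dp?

Amplification A = ΔT/ΔT₀ = 8.11/5.6 = 1.448.
Total gain g = 1 − 1/A = 1 − 1/1.448 = 0.3094.
Known gains sum to -0.0534 + 0.28 = 0.2266.
g_ice = 0.3094 − 0.2266 = 0.08.

0.08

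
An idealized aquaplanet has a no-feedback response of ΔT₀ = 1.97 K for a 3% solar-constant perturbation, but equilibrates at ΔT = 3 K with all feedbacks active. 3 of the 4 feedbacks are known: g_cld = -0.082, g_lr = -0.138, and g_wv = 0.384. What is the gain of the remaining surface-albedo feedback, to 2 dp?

0.18

Amplification A = ΔT/ΔT₀ = 3/1.97 = 1.523.
Total gain g = 1 − 1/A = 1 − 1/1.523 = 0.3434.
Known gains sum to -0.082 − 0.138 + 0.384 = 0.164.
g_alb = 0.3434 − 0.164 = 0.18.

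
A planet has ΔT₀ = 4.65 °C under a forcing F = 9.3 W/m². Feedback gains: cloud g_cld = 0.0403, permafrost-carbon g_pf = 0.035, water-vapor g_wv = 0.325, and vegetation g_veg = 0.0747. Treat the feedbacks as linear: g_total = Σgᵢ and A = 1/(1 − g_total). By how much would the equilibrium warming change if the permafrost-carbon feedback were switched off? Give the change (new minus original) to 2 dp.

Original: g = 0.475, ΔT = 4.65/(1−0.475) = 8.8571 °C.
Without permafrost-carbon: g' = 0.44, ΔT' = 4.65/(1−0.44) = 8.3036 °C.
Change = 8.3036 − 8.8571 = -0.55 °C.

-0.55 °C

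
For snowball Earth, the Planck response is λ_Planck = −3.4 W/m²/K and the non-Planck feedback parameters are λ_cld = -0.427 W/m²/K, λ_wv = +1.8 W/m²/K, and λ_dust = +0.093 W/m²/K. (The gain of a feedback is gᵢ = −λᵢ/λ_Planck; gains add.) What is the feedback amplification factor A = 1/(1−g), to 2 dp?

Convert to gains: g_cld = -0.427/3.4 = -0.1256; g_wv = 1.8/3.4 = 0.5294; g_dust = 0.093/3.4 = 0.02735.
Total gain g = 0.43115.
A = 1/(1 − 0.43115) = 1.76.

1.76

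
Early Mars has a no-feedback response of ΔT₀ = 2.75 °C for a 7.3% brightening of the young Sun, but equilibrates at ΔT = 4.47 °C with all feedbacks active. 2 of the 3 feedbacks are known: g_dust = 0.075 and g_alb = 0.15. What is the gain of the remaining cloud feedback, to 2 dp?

Amplification A = ΔT/ΔT₀ = 4.47/2.75 = 1.625.
Total gain g = 1 − 1/A = 1 − 1/1.625 = 0.3846.
Known gains sum to 0.075 + 0.15 = 0.225.
g_cld = 0.3846 − 0.225 = 0.16.

0.16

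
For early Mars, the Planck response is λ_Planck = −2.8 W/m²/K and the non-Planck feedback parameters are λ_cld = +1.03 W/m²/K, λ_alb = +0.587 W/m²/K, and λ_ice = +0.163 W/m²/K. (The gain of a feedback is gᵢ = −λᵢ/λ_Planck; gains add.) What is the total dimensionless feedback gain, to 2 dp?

0.64

Convert to gains: g_cld = 1.03/2.8 = 0.3679; g_alb = 0.587/2.8 = 0.2096; g_ice = 0.163/2.8 = 0.05821.
Total gain g = 0.63571.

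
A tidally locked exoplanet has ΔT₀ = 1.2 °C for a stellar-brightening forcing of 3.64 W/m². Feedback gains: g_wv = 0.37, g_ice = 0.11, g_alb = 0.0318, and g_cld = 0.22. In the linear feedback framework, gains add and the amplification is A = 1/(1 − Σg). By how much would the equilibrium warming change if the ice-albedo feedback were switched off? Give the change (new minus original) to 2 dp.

-1.30 °C

Original: g = 0.7318, ΔT = 1.2/(1−0.7318) = 4.4743 °C.
Without ice-albedo: g' = 0.6218, ΔT' = 1.2/(1−0.6218) = 3.1729 °C.
Change = 3.1729 − 4.4743 = -1.30 °C.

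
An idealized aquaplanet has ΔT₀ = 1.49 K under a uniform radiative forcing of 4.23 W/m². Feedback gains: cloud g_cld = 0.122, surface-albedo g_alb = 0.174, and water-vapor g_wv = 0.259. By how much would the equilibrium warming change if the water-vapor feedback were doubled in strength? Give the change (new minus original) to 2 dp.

4.66 K

Original: g = 0.555, ΔT = 1.49/(1−0.555) = 3.3483 K.
With doubled water-vapor: g' = 0.814, ΔT' = 1.49/(1−0.814) = 8.0108 K.
Change = 8.0108 − 3.3483 = 4.66 K.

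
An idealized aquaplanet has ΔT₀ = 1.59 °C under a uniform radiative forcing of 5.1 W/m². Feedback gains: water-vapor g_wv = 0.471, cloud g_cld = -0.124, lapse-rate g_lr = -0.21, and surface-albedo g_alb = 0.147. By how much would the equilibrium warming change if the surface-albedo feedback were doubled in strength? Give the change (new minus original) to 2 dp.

0.57 °C

Original: g = 0.284, ΔT = 1.59/(1−0.284) = 2.2207 °C.
With doubled surface-albedo: g' = 0.431, ΔT' = 1.59/(1−0.431) = 2.7944 °C.
Change = 2.7944 − 2.2207 = 0.57 °C.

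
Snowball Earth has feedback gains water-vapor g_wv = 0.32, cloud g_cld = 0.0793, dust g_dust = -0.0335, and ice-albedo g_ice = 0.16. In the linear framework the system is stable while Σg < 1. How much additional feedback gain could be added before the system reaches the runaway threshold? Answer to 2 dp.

0.47

Current total gain = 0.32 + 0.0793 − 0.0335 + 0.16 = 0.5258.
Margin to runaway = 1 − 0.5258 = 0.47.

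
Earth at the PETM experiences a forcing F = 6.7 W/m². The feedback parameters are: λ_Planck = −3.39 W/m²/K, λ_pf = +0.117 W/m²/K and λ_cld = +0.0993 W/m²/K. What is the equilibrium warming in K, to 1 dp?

Net feedback parameter λ = (−3.39) + (+0.117) + (+0.0993) = -3.1737 W/m²/K.
ΔT = −F/λ = −6.7/(-3.1737) = 2.1 K.

2.1 K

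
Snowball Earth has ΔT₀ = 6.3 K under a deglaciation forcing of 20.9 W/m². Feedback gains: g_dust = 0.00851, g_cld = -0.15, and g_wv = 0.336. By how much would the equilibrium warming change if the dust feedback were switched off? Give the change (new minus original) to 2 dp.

Original: g = 0.19451, ΔT = 6.3/(1−0.19451) = 7.8213 K.
Without dust: g' = 0.186, ΔT' = 6.3/(1−0.186) = 7.7396 K.
Change = 7.7396 − 7.8213 = -0.08 K.

-0.08 K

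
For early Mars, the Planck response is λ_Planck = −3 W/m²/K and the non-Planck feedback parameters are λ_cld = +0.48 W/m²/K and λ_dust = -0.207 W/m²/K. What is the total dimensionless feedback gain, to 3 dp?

Convert to gains: g_cld = 0.48/3 = 0.16; g_dust = -0.207/3 = -0.069.
Total gain g = 0.091.

0.091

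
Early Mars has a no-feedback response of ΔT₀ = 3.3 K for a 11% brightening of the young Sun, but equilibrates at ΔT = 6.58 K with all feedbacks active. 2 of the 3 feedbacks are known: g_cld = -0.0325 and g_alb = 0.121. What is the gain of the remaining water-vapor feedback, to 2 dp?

0.41

Amplification A = ΔT/ΔT₀ = 6.58/3.3 = 1.994.
Total gain g = 1 − 1/A = 1 − 1/1.994 = 0.4985.
Known gains sum to -0.0325 + 0.121 = 0.0885.
g_wv = 0.4985 − 0.0885 = 0.41.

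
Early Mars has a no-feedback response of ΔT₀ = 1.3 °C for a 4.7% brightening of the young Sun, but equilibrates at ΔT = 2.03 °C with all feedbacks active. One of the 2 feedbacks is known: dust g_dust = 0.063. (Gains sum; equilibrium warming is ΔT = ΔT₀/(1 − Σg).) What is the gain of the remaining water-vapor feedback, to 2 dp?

0.30

Amplification A = ΔT/ΔT₀ = 2.03/1.3 = 1.562.
Total gain g = 1 − 1/A = 1 − 1/1.562 = 0.3598.
The known gain is 0.063.
g_wv = 0.3598 − 0.063 = 0.30.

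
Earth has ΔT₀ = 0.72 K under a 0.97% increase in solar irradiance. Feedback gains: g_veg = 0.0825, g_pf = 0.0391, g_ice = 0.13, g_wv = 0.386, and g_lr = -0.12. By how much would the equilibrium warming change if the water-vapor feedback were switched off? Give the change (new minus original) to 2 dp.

-0.66 K

Original: g = 0.5176, ΔT = 0.72/(1−0.5176) = 1.4925 K.
Without water-vapor: g' = 0.1316, ΔT' = 0.72/(1−0.1316) = 0.8291 K.
Change = 0.8291 − 1.4925 = -0.66 K.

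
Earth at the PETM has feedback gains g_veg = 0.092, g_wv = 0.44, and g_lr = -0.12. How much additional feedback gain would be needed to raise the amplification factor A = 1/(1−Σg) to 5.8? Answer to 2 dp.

Current total gain = 0.412.
Target gain for A = 5.8: g* = 1 − 1/5.8 = 0.8276.
Additional gain needed = 0.8276 − 0.412 = 0.42.

0.42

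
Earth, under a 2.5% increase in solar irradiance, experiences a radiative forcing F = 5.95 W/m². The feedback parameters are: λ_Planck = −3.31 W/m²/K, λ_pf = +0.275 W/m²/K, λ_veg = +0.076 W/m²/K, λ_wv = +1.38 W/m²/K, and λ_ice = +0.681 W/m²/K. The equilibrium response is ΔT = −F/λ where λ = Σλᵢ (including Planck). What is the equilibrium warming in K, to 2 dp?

Net feedback parameter λ = (−3.31) + (+0.275) + (+0.076) + (+1.38) + (+0.681) = -0.898 W/m²/K.
ΔT = −F/λ = −5.95/(-0.898) = 6.63 K.

6.63 K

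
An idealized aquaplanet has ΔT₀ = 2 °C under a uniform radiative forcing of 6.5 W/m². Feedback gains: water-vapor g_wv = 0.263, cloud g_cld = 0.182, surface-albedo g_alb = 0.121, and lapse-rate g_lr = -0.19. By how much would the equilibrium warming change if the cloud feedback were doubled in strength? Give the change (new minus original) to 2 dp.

Original: g = 0.376, ΔT = 2/(1−0.376) = 3.2051 °C.
With doubled cloud: g' = 0.558, ΔT' = 2/(1−0.558) = 4.5249 °C.
Change = 4.5249 − 3.2051 = 1.32 °C.

1.32 °C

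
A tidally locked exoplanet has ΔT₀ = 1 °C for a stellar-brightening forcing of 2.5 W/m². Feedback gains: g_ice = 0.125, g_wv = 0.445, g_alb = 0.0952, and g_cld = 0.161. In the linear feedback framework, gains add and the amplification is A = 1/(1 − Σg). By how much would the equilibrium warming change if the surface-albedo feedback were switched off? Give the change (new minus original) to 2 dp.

-2.04 °C

Original: g = 0.8262, ΔT = 1/(1−0.8262) = 5.7537 °C.
Without surface-albedo: g' = 0.731, ΔT' = 1/(1−0.731) = 3.7175 °C.
Change = 3.7175 − 5.7537 = -2.04 °C.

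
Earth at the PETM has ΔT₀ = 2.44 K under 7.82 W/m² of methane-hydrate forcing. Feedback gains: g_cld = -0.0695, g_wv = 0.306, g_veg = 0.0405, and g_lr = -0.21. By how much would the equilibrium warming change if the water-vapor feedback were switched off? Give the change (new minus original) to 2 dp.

-0.65 K

Original: g = 0.067, ΔT = 2.44/(1−0.067) = 2.6152 K.
Without water-vapor: g' = -0.239, ΔT' = 2.44/(1+0.239) = 1.9693 K.
Change = 1.9693 − 2.6152 = -0.65 K.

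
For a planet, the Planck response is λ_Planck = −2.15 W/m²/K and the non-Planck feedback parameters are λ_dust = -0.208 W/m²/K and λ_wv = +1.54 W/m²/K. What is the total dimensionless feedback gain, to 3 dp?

Convert to gains: g_dust = -0.208/2.15 = -0.09674; g_wv = 1.54/2.15 = 0.7163.
Total gain g = 0.61956.

0.620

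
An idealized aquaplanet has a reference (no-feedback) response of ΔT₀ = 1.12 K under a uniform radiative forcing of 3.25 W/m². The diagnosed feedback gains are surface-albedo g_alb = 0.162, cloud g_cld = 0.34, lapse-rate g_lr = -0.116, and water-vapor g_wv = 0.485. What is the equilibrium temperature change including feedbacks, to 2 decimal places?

8.68 K

Total gain g = 0.162 + 0.34 − 0.116 + 0.485 = 0.871.
Amplification A = 1/(1 − 0.871) = 7.752.
ΔT = 1.12 × 7.752 = 8.68 K.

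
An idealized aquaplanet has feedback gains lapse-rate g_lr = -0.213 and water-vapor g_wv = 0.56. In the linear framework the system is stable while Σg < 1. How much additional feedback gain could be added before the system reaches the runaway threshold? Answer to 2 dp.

0.65

Current total gain = -0.213 + 0.56 = 0.347.
Margin to runaway = 1 − 0.347 = 0.65.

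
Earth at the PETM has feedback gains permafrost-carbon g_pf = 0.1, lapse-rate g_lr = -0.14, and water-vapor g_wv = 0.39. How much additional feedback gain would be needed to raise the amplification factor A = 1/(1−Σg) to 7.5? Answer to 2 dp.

Current total gain = 0.35.
Target gain for A = 7.5: g* = 1 − 1/7.5 = 0.8667.
Additional gain needed = 0.8667 − 0.35 = 0.52.

0.52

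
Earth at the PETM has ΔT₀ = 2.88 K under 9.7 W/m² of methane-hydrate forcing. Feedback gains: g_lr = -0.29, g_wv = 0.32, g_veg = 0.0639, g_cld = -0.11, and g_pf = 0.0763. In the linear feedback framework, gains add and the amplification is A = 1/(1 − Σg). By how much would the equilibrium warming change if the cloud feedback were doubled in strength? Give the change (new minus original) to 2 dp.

-0.32 K

Original: g = 0.0602, ΔT = 2.88/(1−0.0602) = 3.0645 K.
With doubled cloud: g' = -0.0498, ΔT' = 2.88/(1+0.0498) = 2.7434 K.
Change = 2.7434 − 3.0645 = -0.32 K.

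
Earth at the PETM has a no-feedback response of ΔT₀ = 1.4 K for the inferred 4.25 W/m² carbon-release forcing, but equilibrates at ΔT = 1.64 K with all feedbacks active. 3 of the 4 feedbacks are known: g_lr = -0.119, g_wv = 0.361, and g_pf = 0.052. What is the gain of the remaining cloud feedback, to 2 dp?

-0.15

Amplification A = ΔT/ΔT₀ = 1.64/1.4 = 1.171.
Total gain g = 1 − 1/A = 1 − 1/1.171 = 0.146.
Known gains sum to -0.119 + 0.361 + 0.052 = 0.294.
g_cld = 0.146 − 0.294 = -0.15.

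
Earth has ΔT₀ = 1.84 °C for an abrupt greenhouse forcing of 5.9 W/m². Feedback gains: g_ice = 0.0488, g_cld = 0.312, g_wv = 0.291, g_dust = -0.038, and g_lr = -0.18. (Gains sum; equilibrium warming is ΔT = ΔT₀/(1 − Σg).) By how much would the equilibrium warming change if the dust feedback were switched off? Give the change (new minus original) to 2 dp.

Original: g = 0.4338, ΔT = 1.84/(1−0.4338) = 3.2497 °C.
Without dust: g' = 0.4718, ΔT' = 1.84/(1−0.4718) = 3.4835 °C.
Change = 3.4835 − 3.2497 = 0.23 °C.

0.23 °C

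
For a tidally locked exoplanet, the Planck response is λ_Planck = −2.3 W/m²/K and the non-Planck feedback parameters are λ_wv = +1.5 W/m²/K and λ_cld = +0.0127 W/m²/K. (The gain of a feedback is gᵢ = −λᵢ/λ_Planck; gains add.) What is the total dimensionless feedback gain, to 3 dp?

Convert to gains: g_wv = 1.5/2.3 = 0.6522; g_cld = 0.0127/2.3 = 0.005522.
Total gain g = 0.657722.

0.658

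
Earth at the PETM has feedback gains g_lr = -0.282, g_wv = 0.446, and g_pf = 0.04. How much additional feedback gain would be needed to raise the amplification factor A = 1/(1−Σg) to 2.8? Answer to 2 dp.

0.44

Current total gain = 0.204.
Target gain for A = 2.8: g* = 1 − 1/2.8 = 0.6429.
Additional gain needed = 0.6429 − 0.204 = 0.44.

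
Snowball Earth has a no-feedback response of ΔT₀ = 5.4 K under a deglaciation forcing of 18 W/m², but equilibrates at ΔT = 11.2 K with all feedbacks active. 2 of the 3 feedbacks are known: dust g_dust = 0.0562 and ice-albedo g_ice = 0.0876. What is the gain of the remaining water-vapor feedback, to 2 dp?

0.37

Amplification A = ΔT/ΔT₀ = 11.2/5.4 = 2.074.
Total gain g = 1 − 1/A = 1 − 1/2.074 = 0.5178.
Known gains sum to 0.0562 + 0.0876 = 0.1438.
g_wv = 0.5178 − 0.1438 = 0.37.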